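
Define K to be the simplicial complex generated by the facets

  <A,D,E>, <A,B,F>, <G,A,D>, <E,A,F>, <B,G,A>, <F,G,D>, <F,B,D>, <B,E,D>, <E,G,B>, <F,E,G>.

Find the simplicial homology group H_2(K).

H_2 = 0.

K has 6 vertices, 15 edges, 10 triangles.
rank ∂_2 = 10, rank ∂_3 = 0 ⇒ b_2 = 10 − 10 − 0 = 0. So H_2 ≅ 0.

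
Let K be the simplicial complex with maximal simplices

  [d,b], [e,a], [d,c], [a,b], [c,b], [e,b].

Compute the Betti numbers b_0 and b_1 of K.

We work with the vertex ordering a < b < c < d < e. The simplices of K, each written with vertices in increasing order, are:

  0-simplices (5): a, b, c, d, e
  1-simplices (6): ab, ae, bc, bd, be, cd

Hence C_0 ≅ Z^5, C_1 ≅ Z^6.

The boundary map ∂_1: C_1 → C_0 sends each edge [p,q] (with p < q) to q − p.
This gives a 5×6 integer matrix of rank 4; reducing to Smith normal form yields diagonal entries (1,1,1,1).

From H_k ≅ ker(∂_k) / im(∂_{k+1}) we obtain:

  H_0: rank C_0 − rank ∂_1 = 5 − 4 = 1, and the invariant factors of ∂_1 are all 1, so H_0 = Z.
  H_1: rank ker ∂_1 − rank ∂_2 = (6 − 4) − 0 = 2, and there is no ∂_2, so H_1 = Z^2.

As a check, the Euler characteristic is 5 − 6 = -1, which agrees with 1 − 2 = -1.

Hence the Betti numbers are b_0 = 1, b_1 = 2.

b_0 = 1, b_1 = 2.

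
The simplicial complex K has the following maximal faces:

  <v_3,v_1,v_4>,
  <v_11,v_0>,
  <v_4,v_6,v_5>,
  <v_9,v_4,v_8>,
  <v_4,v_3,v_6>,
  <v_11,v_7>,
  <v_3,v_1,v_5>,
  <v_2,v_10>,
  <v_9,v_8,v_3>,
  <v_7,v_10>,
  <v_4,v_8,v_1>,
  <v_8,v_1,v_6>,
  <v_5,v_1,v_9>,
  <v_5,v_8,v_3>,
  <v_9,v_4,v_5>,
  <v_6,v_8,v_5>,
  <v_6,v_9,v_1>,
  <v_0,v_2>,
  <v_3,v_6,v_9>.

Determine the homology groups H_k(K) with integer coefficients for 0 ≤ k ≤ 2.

K has 12 vertices, 26 edges, 14 triangles.
rank ∂_0 = 0, rank ∂_1 = 10 ⇒ b_0 = 12 − 0 − 10 = 2; all invariant factors of ∂_1 are 1 so no torsion. So H_0 = Z^2.
rank ∂_1 = 10, rank ∂_2 = 13 ⇒ b_1 = 26 − 10 − 13 = 3; all invariant factors of ∂_2 are 1 so no torsion. So H_1 = Z^3.
rank ∂_2 = 13, rank ∂_3 = 0 ⇒ b_2 = 14 − 13 − 0 = 1. So H_2 = Z.

H_0 ≅ Z^2,  H_1 ≅ Z^3,  H_2 ≅ Z.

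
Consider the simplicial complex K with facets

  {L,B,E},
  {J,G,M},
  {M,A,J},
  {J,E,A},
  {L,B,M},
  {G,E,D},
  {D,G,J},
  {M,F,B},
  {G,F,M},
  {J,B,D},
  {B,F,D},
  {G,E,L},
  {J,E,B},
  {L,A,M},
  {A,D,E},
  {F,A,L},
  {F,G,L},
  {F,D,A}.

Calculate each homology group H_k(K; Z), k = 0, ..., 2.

H_0 = Z,  H_1 = Z ⊕ Z/2,  H_2 = 0.

We work with the vertex ordering A < B < D < E < F < G < J < L < M. The simplices of K, each written with vertices in increasing order, are:

  0-simplices (9): A, B, D, E, F, G, J, L, M
  1-simplices (27): AD, AE, AF, AJ, AL, AM, BD, BE, BF, BJ, BL, BM, DE, DF, DG, DJ, EG, EJ, EL, FG, FL, FM, GJ, GL, GM, JM, LM
  2-simplices (18): ADE, ADF, AEJ, AFL, AJM, ALM, BDF, BDJ, BEJ, BEL, BFM, BLM, DEG, DGJ, EGL, FGL, FGM, GJM

so the chain groups are C_0 ≅ Z^9, C_1 ≅ Z^27, C_2 ≅ Z^18.

∂_1: C_1 → C_0 is given by ∂[p,q] = [q] − [p].
As a 9×27 matrix over Z this has rank 8, with invariant factors (1,1,1,1,1,1,1,1).

The boundary map ∂_2: C_2 → C_1 maps a triangle to the signed sum of its edges. For instance
  ∂EGL = GL − EL + EG,
  ∂ALM = LM − AM + AL.
This gives a 27×18 integer matrix of rank 18; reducing to Smith normal form yields diagonal entries (1,1,1,1,1,1,1,1,1,1,1,1,1,1,1,1,1,2).

From H_k ≅ ker(∂_k) / im(∂_{k+1}) we obtain:

  H_0: rank C_0 − rank ∂_1 = 9 − 8 = 1, and the invariant factors of ∂_1 are all 1, so H_0 = Z.
  H_1: rank ker ∂_1 − rank ∂_2 = (27 − 8) − 18 = 1, and ∂_2 has invariant factor 2 > 1, so H_1 = Z ⊕ Z/2.
  H_2: rank ker ∂_2 − rank ∂_3 = (18 − 18) − 0 = 0, and there is no ∂_3, so H_2 = 0.

As a check, the Euler characteristic is 9 − 27 + 18 = 0, which agrees with 1 − 1 + 0 = 0.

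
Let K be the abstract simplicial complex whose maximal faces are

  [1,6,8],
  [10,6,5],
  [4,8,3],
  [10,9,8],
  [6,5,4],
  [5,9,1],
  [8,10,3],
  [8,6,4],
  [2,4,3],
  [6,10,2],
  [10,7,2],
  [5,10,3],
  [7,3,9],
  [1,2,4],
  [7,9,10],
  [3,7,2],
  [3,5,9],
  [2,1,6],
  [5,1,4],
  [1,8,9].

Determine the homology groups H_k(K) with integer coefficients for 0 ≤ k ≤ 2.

Fix the vertex order 1 < 2 < 3 < 4 < 5 < 6 < 7 < 8 < 9 < 10 and write every simplex with vertices in increasing order. Then dim K = 2 and the simplices of K are:

  0-simplices (10): [1], [2], [3], [4], [5], [6], [7], [8], [9], [10]
  1-simplices (30): (30 of them)
  2-simplices (20): (20 of them)

Hence C_0 ≅ Z^10, C_1 ≅ Z^30, C_2 ≅ Z^20.

Boundary ∂_1: C_1 → C_0 sends each edge [p,q] (with p < q) to q − p. For instance
  ∂[3,5] = [5] − [3].
This gives a 10×30 integer matrix of rank 9; reducing to Smith normal form yields diagonal entries (1,1,1,1,1,1,1,1,1).

∂_2: C_2 → C_1 acts by ∂[p,q,r] = [q,r] − [p,r] + [p,q]. For instance
  ∂[4,5,6] = [5,6] − [4,6] + [4,5],
  ∂[8,9,10] = [9,10] − [8,10] + [8,9].
The 30×20 boundary matrix has rank 20 and Smith normal form diag(1,1,1,1,1,1,1,1,1,1,1,1,1,1,1,1,1,1,1,2).

Now H_k = ker ∂_k / im ∂_{k+1}, so:

  H_0: rank C_0 − rank ∂_1 = 10 − 9 = 1, and the invariant factors of ∂_1 are all 1, so H_0 ≅ Z.
  H_1: rank ker ∂_1 − rank ∂_2 = (30 − 9) − 20 = 1, and ∂_2 has invariant factor 2 > 1, so H_1 ≅ Z ⊕ Z/2Z.
  H_2: rank ker ∂_2 − rank ∂_3 = (20 − 20) − 0 = 0, and there is no ∂_3, so H_2 ≅ 0.

H_0 = Z,  H_1 = Z ⊕ Z/2Z,  H_2 = 0.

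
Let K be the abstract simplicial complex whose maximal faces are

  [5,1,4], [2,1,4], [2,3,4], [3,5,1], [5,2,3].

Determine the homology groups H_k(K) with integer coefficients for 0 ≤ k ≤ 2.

H_0 ≅ Z,  H_1 ≅ Z,  H_2 = 0.

Fix the vertex order 1 < 2 < 3 < 4 < 5 and write every simplex with vertices in increasing order. Then dim K = 2 and the simplices of K are:

  0-simplices (5): [1], [2], [3], [4], [5]
  1-simplices (10): [1,2], [1,3], [1,4], [1,5], [2,3], [2,4], [2,5], [3,4], [3,5], [4,5]
  2-simplices (5): [1,2,4], [1,3,5], [1,4,5], [2,3,4], [2,3,5]

giving chain groups C_0 ≅ Z^5, C_1 ≅ Z^10, C_2 ≅ Z^5.

Boundary ∂_1: C_1 → C_0 is given by ∂[p,q] = [q] − [p]. For instance
  ∂[2,5] = [5] − [2].
This gives a 5×10 integer matrix of rank 4; reducing to Smith normal form yields diagonal entries (1,1,1,1).

The boundary map ∂_2: C_2 → C_1 sends each 2-simplex [p,q,r] to [q,r] − [p,r] + [p,q]. For instance
  ∂[2,3,5] = [3,5] − [2,5] + [2,3],
  ∂[1,3,5] = [3,5] − [1,5] + [1,3].
As a 10×5 matrix over Z this has rank 5, with invariant factors (1,1,1,1,1).

Reading off H_k = ker ∂_k / im ∂_{k+1}:

  H_0: rank C_0 − rank ∂_1 = 5 − 4 = 1, and the invariant factors of ∂_1 are all 1, so H_0 ≅ Z.
  H_1: rank ker ∂_1 − rank ∂_2 = (10 − 4) − 5 = 1, and the invariant factors of ∂_2 are all 1, so H_1 ≅ Z.
  H_2: rank ker ∂_2 − rank ∂_3 = (5 − 5) − 0 = 0, and there is no ∂_3, so H_2 ≅ 0.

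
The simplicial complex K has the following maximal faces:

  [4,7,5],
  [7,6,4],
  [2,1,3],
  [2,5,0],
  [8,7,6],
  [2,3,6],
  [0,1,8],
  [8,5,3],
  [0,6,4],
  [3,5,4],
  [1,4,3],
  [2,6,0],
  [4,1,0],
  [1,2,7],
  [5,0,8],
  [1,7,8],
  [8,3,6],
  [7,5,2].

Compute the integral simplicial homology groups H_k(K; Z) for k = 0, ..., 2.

H_0 = Z,  H_1 = Z^2,  H_2 = Z.

Fix the vertex order 0 < 1 < 2 < 3 < 4 < 5 < 6 < 7 < 8 and write every simplex with vertices in increasing order. Then dim K = 2 and the simplices of K are:

  0-simplices (9): [0], [1], [2], [3], [4], [5], [6], [7], [8]
  1-simplices (27): (27 of them)
  2-simplices (18): [0,1,4], [0,1,8], [0,2,5], [0,2,6], [0,4,6], [0,5,8], [1,2,3], [1,2,7], [1,3,4], [1,7,8], [2,3,6], [2,5,7], [3,4,5], [3,5,8], [3,6,8], [4,5,7], [4,6,7], [6,7,8]

so the chain groups are C_0 ≅ Z^9, C_1 ≅ Z^27, C_2 ≅ Z^18.

The boundary map ∂_1: C_1 → C_0 is given by ∂[p,q] = [q] − [p].
The 9×27 boundary matrix has rank 8 and Smith normal form diag(1,1,1,1,1,1,1,1).

∂_2: C_2 → C_1 sends each 2-simplex [p,q,r] to [q,r] − [p,r] + [p,q]. For instance
  ∂[2,3,6] = [3,6] − [2,6] + [2,3],
  ∂[4,5,7] = [5,7] − [4,7] + [4,5].
The resulting 27×18 matrix has rank 17, and its Smith normal form has invariant factors (1,1,1,1,1,1,1,1,1,1,1,1,1,1,1,1,1).

Reading off H_k = ker ∂_k / im ∂_{k+1}:

  H_0: rank C_0 − rank ∂_1 = 9 − 8 = 1, and the invariant factors of ∂_1 are all 1, so H_0 = Z.
  H_1: rank ker ∂_1 − rank ∂_2 = (27 − 8) − 17 = 2, and the invariant factors of ∂_2 are all 1, so H_1 = Z^2.
  H_2: rank ker ∂_2 − rank ∂_3 = (18 − 17) − 0 = 1, and there is no ∂_3, so H_2 = Z.

As a check, the Euler characteristic is 9 − 27 + 18 = 0, which agrees with 1 − 2 + 1 = 0.
(K is a triangulation of the torus T^2.)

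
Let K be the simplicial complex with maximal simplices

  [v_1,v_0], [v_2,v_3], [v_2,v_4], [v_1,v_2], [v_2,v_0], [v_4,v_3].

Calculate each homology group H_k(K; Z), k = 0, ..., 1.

Fix the vertex order v_0 < v_1 < v_2 < v_3 < v_4 and write every simplex with vertices in increasing order. Then dim K = 1 and the simplices of K are:

  0-simplices (5): [v_0], [v_1], [v_2], [v_3], [v_4]
  1-simplices (6): [v_0,v_1], [v_0,v_2], [v_1,v_2], [v_2,v_3], [v_2,v_4], [v_3,v_4]

so the chain groups are C_0 ≅ Z^5, C_1 ≅ Z^6.

The boundary map ∂_1: C_1 → C_0 is given by ∂[p,q] = [q] − [p].
The resulting 5×6 matrix has rank 4, and its Smith normal form has invariant factors (1,1,1,1).

Now H_k = ker ∂_k / im ∂_{k+1}, so:

  H_0: rank C_0 − rank ∂_1 = 5 − 4 = 1, and the invariant factors of ∂_1 are all 1, so H_0 = Z.
  H_1: rank ker ∂_1 − rank ∂_2 = (6 − 4) − 0 = 2, and there is no ∂_2, so H_1 = Z^2.

H_0 ≅ Z,  H_1 ≅ Z^2.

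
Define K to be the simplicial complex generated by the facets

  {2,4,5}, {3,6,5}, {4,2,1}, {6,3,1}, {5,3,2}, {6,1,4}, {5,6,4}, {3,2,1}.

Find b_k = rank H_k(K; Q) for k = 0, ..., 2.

Order the vertices as 1 < 2 < 3 < 4 < 5 < 6. Listing each simplex with vertices in this order, K has dimension 2 with simplices:

  0-simplices (6): [1], [2], [3], [4], [5], [6]
  1-simplices (12): [1,2], [1,3], [1,4], [1,6], [2,3], [2,4], [2,5], [3,5], [3,6], [4,5], [4,6], [5,6]
  2-simplices (8): [1,2,3], [1,2,4], [1,3,6], [1,4,6], [2,3,5], [2,4,5], [3,5,6], [4,5,6]

Hence C_0 ≅ Z^6, C_1 ≅ Z^12, C_2 ≅ Z^8.

∂_1: C_1 → C_0 is given by ∂[p,q] = [q] − [p].
The resulting 6×12 matrix has rank 5, and its Smith normal form has invariant factors (1,1,1,1,1).

The boundary map ∂_2: C_2 → C_1 maps a triangle to the signed sum of its edges. For instance
  ∂[4,5,6] = [5,6] − [4,6] + [4,5],
  ∂[1,3,6] = [3,6] − [1,6] + [1,3].
This gives a 12×8 integer matrix of rank 7; reducing to Smith normal form yields diagonal entries (1,1,1,1,1,1,1).

Computing H_k = (kernel of ∂_k) / (image of ∂_{k+1}):

  H_0: rank C_0 − rank ∂_1 = 6 − 5 = 1, and the invariant factors of ∂_1 are all 1, so H_0 = Z.
  H_1: rank ker ∂_1 − rank ∂_2 = (12 − 5) − 7 = 0, and the invariant factors of ∂_2 are all 1, so H_1 = 0.
  H_2: rank ker ∂_2 − rank ∂_3 = (8 − 7) − 0 = 1, and there is no ∂_3, so H_2 = Z.

Hence the Betti numbers are b_0 = 1, b_1 = 0, b_2 = 1.

b_0 = 1, b_1 = 0, b_2 = 1.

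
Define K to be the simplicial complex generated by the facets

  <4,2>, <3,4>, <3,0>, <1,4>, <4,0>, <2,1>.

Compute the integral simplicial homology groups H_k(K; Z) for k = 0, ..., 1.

H_0 ≅ Z,  H_1 ≅ Z^2.

K has 5 vertices, 6 edges.
rank ∂_0 = 0, rank ∂_1 = 4 ⇒ b_0 = 5 − 0 − 4 = 1; all invariant factors of ∂_1 are 1 so no torsion. So H_0 ≅ Z.
rank ∂_1 = 4, rank ∂_2 = 0 ⇒ b_1 = 6 − 4 − 0 = 2. So H_1 ≅ Z^2.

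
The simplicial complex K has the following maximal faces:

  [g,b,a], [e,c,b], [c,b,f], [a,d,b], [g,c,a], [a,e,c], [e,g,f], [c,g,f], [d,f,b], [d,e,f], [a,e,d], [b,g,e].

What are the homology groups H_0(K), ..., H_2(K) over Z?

We work with the vertex ordering a < b < c < d < e < f < g. The simplices of K, each written with vertices in increasing order, are:

  0-simplices (7): a, b, c, d, e, f, g
  1-simplices (18): ab, ac, ad, ae, ag, bc, bd, be, bf, bg, ce, cf, cg, de, df, ef, eg, fg
  2-simplices (12): abd, abg, ace, acg, ade, bce, bcf, bdf, beg, cfg, def, efg

giving chain groups C_0 ≅ Z^7, C_1 ≅ Z^18, C_2 ≅ Z^12.

Boundary ∂_1: C_1 → C_0 maps an edge to its endpoints' difference, ∂[p,q] = q − p. For instance
  ∂ae = e − a.
As a 7×18 matrix over Z this has rank 6, with invariant factors (1,1,1,1,1,1).

The boundary map ∂_2: C_2 → C_1 sends each 2-simplex [p,q,r] to [q,r] − [p,r] + [p,q]. For instance
  ∂efg = fg − eg + ef,
  ∂bdf = df − bf + bd.
This gives a 18×12 integer matrix of rank 12; reducing to Smith normal form yields diagonal entries (1,1,1,1,1,1,1,1,1,1,1,2).

Computing H_k = (kernel of ∂_k) / (image of ∂_{k+1}):

  H_0: rank C_0 − rank ∂_1 = 7 − 6 = 1, and the invariant factors of ∂_1 are all 1, so H_0 = Z.
  H_1: rank ker ∂_1 − rank ∂_2 = (18 − 6) − 12 = 0, and ∂_2 has invariant factor 2 > 1, so H_1 = Z/2.
  H_2: rank ker ∂_2 − rank ∂_3 = (12 − 12) − 0 = 0, and there is no ∂_3, so H_2 = 0.

(K is a triangulation of the real projective plane RP^2.)

H_0 ≅ Z,  H_1 ≅ Z/2,  H_2 = 0.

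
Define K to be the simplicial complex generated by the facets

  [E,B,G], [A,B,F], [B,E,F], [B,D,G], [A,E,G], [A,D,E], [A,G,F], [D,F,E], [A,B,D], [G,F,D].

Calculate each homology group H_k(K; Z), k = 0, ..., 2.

We work with the vertex ordering A < B < D < E < F < G. The simplices of K, each written with vertices in increasing order, are:

  0-simplices (6): A, B, D, E, F, G
  1-simplices (15): AB, AD, AE, AF, AG, BD, BE, BF, BG, DE, DF, DG, EF, EG, FG
  2-simplices (10): ABD, ABF, ADE, AEG, AFG, BDG, BEF, BEG, DEF, DFG

giving chain groups C_0 ≅ Z^6, C_1 ≅ Z^15, C_2 ≅ Z^10.

∂_1: C_1 → C_0 maps an edge to its endpoints' difference, ∂[p,q] = q − p. For instance
  ∂DE = E − D.
As a 6×15 matrix over Z this has rank 5, with invariant factors (1,1,1,1,1).

The boundary map ∂_2: C_2 → C_1 acts by ∂[p,q,r] = [q,r] − [p,r] + [p,q]. For instance
  ∂BEG = EG − BG + BE,
  ∂AFG = FG − AG + AF.
As a 15×10 matrix over Z this has rank 10, with invariant factors (1,1,1,1,1,1,1,1,1,2).

Now H_k = ker ∂_k / im ∂_{k+1}, so:

  H_0: rank C_0 − rank ∂_1 = 6 − 5 = 1, and the invariant factors of ∂_1 are all 1, so H_0 ≅ Z.
  H_1: rank ker ∂_1 − rank ∂_2 = (15 − 5) − 10 = 0, and ∂_2 has invariant factor 2 > 1, so H_1 ≅ Z/2Z.
  H_2: rank ker ∂_2 − rank ∂_3 = (10 − 10) − 0 = 0, and there is no ∂_3, so H_2 ≅ 0.

(K is a triangulation of the real projective plane RP^2.)

H_0 = Z,  H_1 = Z/2Z,  H_2 = 0.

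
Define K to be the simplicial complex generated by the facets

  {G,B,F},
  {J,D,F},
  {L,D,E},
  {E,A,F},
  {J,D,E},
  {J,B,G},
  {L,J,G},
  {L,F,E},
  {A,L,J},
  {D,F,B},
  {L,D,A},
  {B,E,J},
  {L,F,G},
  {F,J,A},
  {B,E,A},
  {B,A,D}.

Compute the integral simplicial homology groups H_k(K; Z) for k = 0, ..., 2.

H_0 = Z,  H_1 = Z^2,  H_2 = Z.

Fix the vertex order A < B < D < E < F < G < J < L and write every simplex with vertices in increasing order. Then dim K = 2 and the simplices of K are:

  0-simplices (8): A, B, D, E, F, G, J, L
  1-simplices (24): AB, AD, AE, AF, AJ, AL, BD, BE, BF, BG, BJ, DE, DF, DJ, DL, EF, EJ, EL, FG, FJ, FL, GJ, GL, JL
  2-simplices (16): ABD, ABE, ADL, AEF, AFJ, AJL, BDF, BEJ, BFG, BGJ, DEJ, DEL, DFJ, EFL, FGL, GJL

Hence C_0 ≅ Z^8, C_1 ≅ Z^24, C_2 ≅ Z^16.

∂_1: C_1 → C_0 sends each edge [p,q] (with p < q) to q − p. For instance
  ∂DL = L − D.
This gives a 8×24 integer matrix of rank 7; reducing to Smith normal form yields diagonal entries (1,1,1,1,1,1,1).

Boundary ∂_2: C_2 → C_1 maps a triangle to the signed sum of its edges. For instance
  ∂ABD = BD − AD + AB,
  ∂ABE = BE − AE + AB.
As a 24×16 matrix over Z this has rank 15, with invariant factors (1,1,1,1,1,1,1,1,1,1,1,1,1,1,1).

Computing H_k = (kernel of ∂_k) / (image of ∂_{k+1}):

  H_0: rank C_0 − rank ∂_1 = 8 − 7 = 1, and the invariant factors of ∂_1 are all 1, so H_0 = Z.
  H_1: rank ker ∂_1 − rank ∂_2 = (24 − 7) − 15 = 2, and the invariant factors of ∂_2 are all 1, so H_1 = Z^2.
  H_2: rank ker ∂_2 − rank ∂_3 = (16 − 15) − 0 = 1, and there is no ∂_3, so H_2 = Z.

As a check, the Euler characteristic is 8 − 24 + 16 = 0, which agrees with 1 − 2 + 1 = 0.
(K is a triangulation of the torus T^2.)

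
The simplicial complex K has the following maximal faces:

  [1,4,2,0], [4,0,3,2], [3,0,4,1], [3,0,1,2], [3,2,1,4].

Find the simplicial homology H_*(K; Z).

Order the vertices as 0 < 1 < 2 < 3 < 4. Listing each simplex with vertices in this order, K has dimension 3 with simplices:

  0-simplices (5): [0], [1], [2], [3], [4]
  1-simplices (10): [0,1], [0,2], [0,3], [0,4], [1,2], [1,3], [1,4], [2,3], [2,4], [3,4]
  2-simplices (10): [0,1,2], [0,1,3], [0,1,4], [0,2,3], [0,2,4], [0,3,4], [1,2,3], [1,2,4], [1,3,4], [2,3,4]
  3-simplices (5): [0,1,2,3], [0,1,2,4], [0,1,3,4], [0,2,3,4], [1,2,3,4]

so the chain groups are C_0 ≅ Z^5, C_1 ≅ Z^10, C_2 ≅ Z^10, C_3 ≅ Z^5.

The boundary map ∂_1: C_1 → C_0 is given by ∂[p,q] = [q] − [p].
The resulting 5×10 matrix has rank 4, and its Smith normal form has invariant factors (1,1,1,1).

∂_2: C_2 → C_1 maps a triangle to the signed sum of its edges. For instance
  ∂[0,2,4] = [2,4] − [0,4] + [0,2],
  ∂[1,2,4] = [2,4] − [1,4] + [1,2].
As a 10×10 matrix over Z this has rank 6, with invariant factors (1,1,1,1,1,1).

The boundary map ∂_3: C_3 → C_2 sends each 3-simplex σ to the alternating sum Σ_i (−1)^i (σ with its i-th vertex removed). For instance
  ∂[0,1,2,3] = [1,2,3] − [0,2,3] + [0,1,3] − [0,1,2],
  ∂[1,2,3,4] = [2,3,4] − [1,3,4] + [1,2,4] − [1,2,3].
The 10×5 boundary matrix has rank 4 and Smith normal form diag(1,1,1,1).

Computing H_k = (kernel of ∂_k) / (image of ∂_{k+1}):

  H_0: rank C_0 − rank ∂_1 = 5 − 4 = 1, and the invariant factors of ∂_1 are all 1, so H_0 = Z.
  H_1: rank ker ∂_1 − rank ∂_2 = (10 − 4) − 6 = 0, and the invariant factors of ∂_2 are all 1, so H_1 = 0.
  H_2: rank ker ∂_2 − rank ∂_3 = (10 − 6) − 4 = 0, and the invariant factors of ∂_3 are all 1, so H_2 = 0.
  H_3: rank ker ∂_3 − rank ∂_4 = (5 − 4) − 0 = 1, and there is no ∂_4, so H_3 = Z.

H_0 ≅ Z,  H_1 = 0,  H_2 = 0,  H_3 ≅ Z.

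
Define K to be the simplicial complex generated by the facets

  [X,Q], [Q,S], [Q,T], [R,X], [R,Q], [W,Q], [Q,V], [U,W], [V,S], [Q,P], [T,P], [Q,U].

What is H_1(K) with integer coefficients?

H_1 = Z^4.

K has 9 vertices, 12 edges.
rank ∂_1 = 8, rank ∂_2 = 0 ⇒ b_1 = 12 − 8 − 0 = 4. So H_1 = Z^4.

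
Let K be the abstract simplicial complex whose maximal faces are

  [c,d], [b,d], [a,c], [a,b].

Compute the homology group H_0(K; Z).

Order the vertices as a < b < c < d. Listing each simplex with vertices in this order, K has dimension 1 with simplices:

  0-simplices (4): a, b, c, d
  1-simplices (4): ab, ac, bd, cd

giving chain groups C_0 ≅ Z^4, C_1 ≅ Z^4.

Boundary ∂_1: C_1 → C_0 is given by ∂[p,q] = [q] − [p].
This gives a 4×4 integer matrix of rank 3; reducing to Smith normal form yields diagonal entries (1,1,1).

Now H_k = ker ∂_k / im ∂_{k+1}, so:

  H_0: rank C_0 − rank ∂_1 = 4 − 3 = 1, and the invariant factors of ∂_1 are all 1, so H_0 = Z.

H_0 = Z.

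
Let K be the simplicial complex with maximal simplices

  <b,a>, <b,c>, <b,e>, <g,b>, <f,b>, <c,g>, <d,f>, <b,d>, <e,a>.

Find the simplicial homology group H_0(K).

Take the total order a < b < c < d < e < f < g on the vertex set. Then K (dimension 1) consists of the simplices:

  0-simplices (7): a, b, c, d, e, f, g
  1-simplices (9): ab, ae, bc, bd, be, bf, bg, cg, df

Hence C_0 ≅ Z^7, C_1 ≅ Z^9.

∂_1: C_1 → C_0 sends each edge [p,q] (with p < q) to q − p. For instance
  ∂df = f − d.
This gives a 7×9 integer matrix of rank 6; reducing to Smith normal form yields diagonal entries (1,1,1,1,1,1).

Reading off H_k = ker ∂_k / im ∂_{k+1}:

  H_0: rank C_0 − rank ∂_1 = 7 − 6 = 1, and the invariant factors of ∂_1 are all 1, so H_0 ≅ Z.

H_0 = Z.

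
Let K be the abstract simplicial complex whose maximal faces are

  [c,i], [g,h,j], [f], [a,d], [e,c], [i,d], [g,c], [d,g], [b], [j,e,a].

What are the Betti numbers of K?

b_0 = 3, b_1 = 3, b_2 = 0.

We work with the vertex ordering a < b < c < d < e < f < g < h < i < j. The simplices of K, each written with vertices in increasing order, are:

  0-simplices (10): a, b, c, d, e, f, g, h, i, j
  1-simplices (12): ad, ae, aj, ce, cg, ci, dg, di, ej, gh, gj, hj
  2-simplices (2): aej, ghj

giving chain groups C_0 ≅ Z^10, C_1 ≅ Z^12, C_2 ≅ Z^2.

Boundary ∂_1: C_1 → C_0 maps an edge to its endpoints' difference, ∂[p,q] = q − p.
As a 10×12 matrix over Z this has rank 7, with invariant factors (1,1,1,1,1,1,1).

Boundary ∂_2: C_2 → C_1 acts by ∂[p,q,r] = [q,r] − [p,r] + [p,q]. For instance
  ∂ghj = hj − gj + gh,
  ∂aej = ej − aj + ae.
The 12×2 boundary matrix has rank 2 and Smith normal form diag(1,1).

Computing H_k = (kernel of ∂_k) / (image of ∂_{k+1}):

  H_0: rank C_0 − rank ∂_1 = 10 − 7 = 3, and the invariant factors of ∂_1 are all 1, so H_0 = Z^3.
  H_1: rank ker ∂_1 − rank ∂_2 = (12 − 7) − 2 = 3, and the invariant factors of ∂_2 are all 1, so H_1 = Z^3.
  H_2: rank ker ∂_2 − rank ∂_3 = (2 − 2) − 0 = 0, and there is no ∂_3, so H_2 = 0.

As a check, the Euler characteristic is 10 − 12 + 2 = 0, which agrees with 3 − 3 + 0 = 0.

Hence the Betti numbers are b_0 = 3, b_1 = 3, b_2 = 0.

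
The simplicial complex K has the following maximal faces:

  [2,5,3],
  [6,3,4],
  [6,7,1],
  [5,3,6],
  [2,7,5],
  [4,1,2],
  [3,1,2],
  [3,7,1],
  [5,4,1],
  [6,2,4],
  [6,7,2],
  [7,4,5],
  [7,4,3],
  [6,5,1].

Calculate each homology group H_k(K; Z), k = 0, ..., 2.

Order the vertices as 1 < 2 < 3 < 4 < 5 < 6 < 7. Listing each simplex with vertices in this order, K has dimension 2 with simplices:

  0-simplices (7): [1], [2], [3], [4], [5], [6], [7]
  1-simplices (21): [1,2], [1,3], [1,4], [1,5], [1,6], [1,7], [2,3], [2,4], [2,5], [2,6], [2,7], [3,4], [3,5], [3,6], [3,7], [4,5], [4,6], [4,7], [5,6], [5,7], [6,7]
  2-simplices (14): [1,2,3], [1,2,4], [1,3,7], [1,4,5], [1,5,6], [1,6,7], [2,3,5], [2,4,6], [2,5,7], [2,6,7], [3,4,6], [3,4,7], [3,5,6], [4,5,7]

giving chain groups C_0 ≅ Z^7, C_1 ≅ Z^21, C_2 ≅ Z^14.

The boundary map ∂_1: C_1 → C_0 sends each edge [p,q] (with p < q) to q − p. For instance
  ∂[4,7] = [7] − [4].
The resulting 7×21 matrix has rank 6, and its Smith normal form has invariant factors (1,1,1,1,1,1).

Boundary ∂_2: C_2 → C_1 acts by ∂[p,q,r] = [q,r] − [p,r] + [p,q]. For instance
  ∂[4,5,7] = [5,7] − [4,7] + [4,5],
  ∂[2,3,5] = [3,5] − [2,5] + [2,3].
This gives a 21×14 integer matrix of rank 13; reducing to Smith normal form yields diagonal entries (1,1,1,1,1,1,1,1,1,1,1,1,1).

From H_k ≅ ker(∂_k) / im(∂_{k+1}) we obtain:

  H_0: rank C_0 − rank ∂_1 = 7 − 6 = 1, and the invariant factors of ∂_1 are all 1, so H_0 ≅ Z.
  H_1: rank ker ∂_1 − rank ∂_2 = (21 − 6) − 13 = 2, and the invariant factors of ∂_2 are all 1, so H_1 ≅ Z^2.
  H_2: rank ker ∂_2 − rank ∂_3 = (14 − 13) − 0 = 1, and there is no ∂_3, so H_2 ≅ Z.

H_0 = Z,  H_1 = Z^2,  H_2 = Z.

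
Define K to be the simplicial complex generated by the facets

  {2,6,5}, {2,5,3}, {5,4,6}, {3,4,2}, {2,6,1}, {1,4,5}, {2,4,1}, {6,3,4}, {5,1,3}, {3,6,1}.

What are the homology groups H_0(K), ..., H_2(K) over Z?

We work with the vertex ordering 1 < 2 < 3 < 4 < 5 < 6. The simplices of K, each written with vertices in increasing order, are:

  0-simplices (6): [1], [2], [3], [4], [5], [6]
  1-simplices (15): [1,2], [1,3], [1,4], [1,5], [1,6], [2,3], [2,4], [2,5], [2,6], [3,4], [3,5], [3,6], [4,5], [4,6], [5,6]
  2-simplices (10): [1,2,4], [1,2,6], [1,3,5], [1,3,6], [1,4,5], [2,3,4], [2,3,5], [2,5,6], [3,4,6], [4,5,6]

so the chain groups are C_0 ≅ Z^6, C_1 ≅ Z^15, C_2 ≅ Z^10.

Boundary ∂_1: C_1 → C_0 is given by ∂[p,q] = [q] − [p].
This gives a 6×15 integer matrix of rank 5; reducing to Smith normal form yields diagonal entries (1,1,1,1,1).

∂_2: C_2 → C_1 acts by ∂[p,q,r] = [q,r] − [p,r] + [p,q]. For instance
  ∂[1,2,4] = [2,4] − [1,4] + [1,2],
  ∂[4,5,6] = [5,6] − [4,6] + [4,5].
This gives a 15×10 integer matrix of rank 10; reducing to Smith normal form yields diagonal entries (1,1,1,1,1,1,1,1,1,2).

Now H_k = ker ∂_k / im ∂_{k+1}, so:

  H_0: rank C_0 − rank ∂_1 = 6 − 5 = 1, and the invariant factors of ∂_1 are all 1, so H_0 ≅ Z.
  H_1: rank ker ∂_1 − rank ∂_2 = (15 − 5) − 10 = 0, and ∂_2 has invariant factor 2 > 1, so H_1 ≅ Z/2.
  H_2: rank ker ∂_2 − rank ∂_3 = (10 − 10) − 0 = 0, and there is no ∂_3, so H_2 ≅ 0.

As a check, the Euler characteristic is 6 − 15 + 10 = 1, which agrees with 1 − 0 + 0 = 1.
(K is a triangulation of the real projective plane RP^2.)

H_0 ≅ Z,  H_1 ≅ Z/2,  H_2 = 0.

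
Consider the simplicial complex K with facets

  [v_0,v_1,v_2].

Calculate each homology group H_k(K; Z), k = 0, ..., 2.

Take the total order v_0 < v_1 < v_2 on the vertex set. Then K (dimension 2) consists of the simplices:

  0-simplices (3): [v_0], [v_1], [v_2]
  1-simplices (3): [v_0,v_1], [v_0,v_2], [v_1,v_2]
  2-simplices (1): [v_0,v_1,v_2]

Hence C_0 ≅ Z^3, C_1 ≅ Z^3, C_2 ≅ Z^1.

Boundary ∂_1: C_1 → C_0 maps an edge to its endpoints' difference, ∂[p,q] = q − p.
This gives a 3×3 integer matrix of rank 2; reducing to Smith normal form yields diagonal entries (1,1).

∂_2: C_2 → C_1 sends each 2-simplex [p,q,r] to [q,r] − [p,r] + [p,q]. For instance
  ∂[v_0,v_1,v_2] = [v_1,v_2] − [v_0,v_2] + [v_0,v_1].
The 3×1 boundary matrix has rank 1 and Smith normal form diag(1).

Reading off H_k = ker ∂_k / im ∂_{k+1}:

  H_0: rank C_0 − rank ∂_1 = 3 − 2 = 1, and the invariant factors of ∂_1 are all 1, so H_0 = Z.
  H_1: rank ker ∂_1 − rank ∂_2 = (3 − 2) − 1 = 0, and the invariant factors of ∂_2 are all 1, so H_1 = 0.
  H_2: rank ker ∂_2 − rank ∂_3 = (1 − 1) − 0 = 0, and there is no ∂_3, so H_2 = 0.

H_0 ≅ Z,  H_1 = 0,  H_2 = 0.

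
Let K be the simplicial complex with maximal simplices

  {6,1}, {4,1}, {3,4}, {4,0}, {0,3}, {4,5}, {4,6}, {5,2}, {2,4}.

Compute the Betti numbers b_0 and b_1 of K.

b_0 = 1, b_1 = 3.

K has 7 vertices, 9 edges.
rank ∂_0 = 0, rank ∂_1 = 6 ⇒ b_0 = 7 − 0 − 6 = 1; all invariant factors of ∂_1 are 1 so no torsion. So H_0 = Z.
rank ∂_1 = 6, rank ∂_2 = 0 ⇒ b_1 = 9 − 6 − 0 = 3. So H_1 = Z^3.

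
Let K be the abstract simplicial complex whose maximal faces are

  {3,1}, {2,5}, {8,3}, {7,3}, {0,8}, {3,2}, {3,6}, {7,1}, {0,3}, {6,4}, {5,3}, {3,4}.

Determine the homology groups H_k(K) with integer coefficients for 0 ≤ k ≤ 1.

We work with the vertex ordering 0 < 1 < 2 < 3 < 4 < 5 < 6 < 7 < 8. The simplices of K, each written with vertices in increasing order, are:

  0-simplices (9): [0], [1], [2], [3], [4], [5], [6], [7], [8]
  1-simplices (12): [0,3], [0,8], [1,3], [1,7], [2,3], [2,5], [3,4], [3,5], [3,6], [3,7], [3,8], [4,6]

so the chain groups are C_0 ≅ Z^9, C_1 ≅ Z^12.

Boundary ∂_1: C_1 → C_0 is given by ∂[p,q] = [q] − [p]. For instance
  ∂[4,6] = [6] − [4].
As a 9×12 matrix over Z this has rank 8, with invariant factors (1,1,1,1,1,1,1,1).

Reading off H_k = ker ∂_k / im ∂_{k+1}:

  H_0: rank C_0 − rank ∂_1 = 9 − 8 = 1, and the invariant factors of ∂_1 are all 1, so H_0 = Z.
  H_1: rank ker ∂_1 − rank ∂_2 = (12 − 8) − 0 = 4, and there is no ∂_2, so H_1 = Z^4.

As a check, the Euler characteristic is 9 − 12 = -3, which agrees with 1 − 4 = -3.
(K is a triangulation of a wedge of 4 circles.)

H_0 ≅ Z,  H_1 ≅ Z^4.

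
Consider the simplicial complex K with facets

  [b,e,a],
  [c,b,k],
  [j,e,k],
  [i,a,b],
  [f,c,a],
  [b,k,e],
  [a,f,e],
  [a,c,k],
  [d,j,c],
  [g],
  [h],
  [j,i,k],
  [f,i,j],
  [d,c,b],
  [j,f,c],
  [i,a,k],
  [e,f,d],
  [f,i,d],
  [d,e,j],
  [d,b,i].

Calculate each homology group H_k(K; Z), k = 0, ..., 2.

We work with the vertex ordering a < b < c < d < e < f < g < h < i < j < k. The simplices of K, each written with vertices in increasing order, are:

  0-simplices (11): a, b, c, d, e, f, g, h, i, j, k
  1-simplices (27): ab, ac, ae, af, ai, ak, bc, bd, be, bi, bk, cd, cf, cj, ck, de, df, di, dj, ef, ej, ek, fi, fj, ij, ik, jk
  2-simplices (18): abe, abi, acf, ack, aef, aik, bcd, bck, bdi, bek, cdj, cfj, def, dej, dfi, ejk, fij, ijk

Hence C_0 ≅ Z^11, C_1 ≅ Z^27, C_2 ≅ Z^18.

The boundary map ∂_1: C_1 → C_0 sends each edge [p,q] (with p < q) to q − p.
As a 11×27 matrix over Z this has rank 8, with invariant factors (1,1,1,1,1,1,1,1).

The boundary map ∂_2: C_2 → C_1 maps a triangle to the signed sum of its edges. For instance
  ∂abe = be − ae + ab,
  ∂dej = ej − dj + de.
As a 27×18 matrix over Z this has rank 18, with invariant factors (1,1,1,1,1,1,1,1,1,1,1,1,1,1,1,1,1,2).

Reading off H_k = ker ∂_k / im ∂_{k+1}:

  H_0: rank C_0 − rank ∂_1 = 11 − 8 = 3, and the invariant factors of ∂_1 are all 1, so H_0 = Z^3.
  H_1: rank ker ∂_1 − rank ∂_2 = (27 − 8) − 18 = 1, and ∂_2 has invariant factor 2 > 1, so H_1 = Z ⊕ Z/2.
  H_2: rank ker ∂_2 − rank ∂_3 = (18 − 18) − 0 = 0, and there is no ∂_3, so H_2 = 0.

(K is a triangulation of the disjoint union of the Klein bottle and a set of 2 points.)

H_0 ≅ Z^3,  H_1 ≅ Z ⊕ Z/2,  H_2 = 0.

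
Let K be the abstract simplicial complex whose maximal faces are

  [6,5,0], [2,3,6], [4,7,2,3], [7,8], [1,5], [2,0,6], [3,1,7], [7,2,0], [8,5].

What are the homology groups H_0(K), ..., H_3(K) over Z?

H_0 = Z,  H_1 = Z^2,  H_2 = 0,  H_3 = 0.

Fix the vertex order 0 < 1 < 2 < 3 < 4 < 5 < 6 < 7 < 8 and write every simplex with vertices in increasing order. Then dim K = 3 and the simplices of K are:

  0-simplices (9): [0], [1], [2], [3], [4], [5], [6], [7], [8]
  1-simplices (18): [0,2], [0,5], [0,6], [0,7], [1,3], [1,5], [1,7], [2,3], [2,4], [2,6], [2,7], [3,4], [3,6], [3,7], [4,7], [5,6], [5,8], [7,8]
  2-simplices (9): [0,2,6], [0,2,7], [0,5,6], [1,3,7], [2,3,4], [2,3,6], [2,3,7], [2,4,7], [3,4,7]
  3-simplices (1): [2,3,4,7]

so the chain groups are C_0 ≅ Z^9, C_1 ≅ Z^18, C_2 ≅ Z^9, C_3 ≅ Z^1.

∂_1: C_1 → C_0 sends each edge [p,q] (with p < q) to q − p.
This gives a 9×18 integer matrix of rank 8; reducing to Smith normal form yields diagonal entries (1,1,1,1,1,1,1,1).

Boundary ∂_2: C_2 → C_1 acts by ∂[p,q,r] = [q,r] − [p,r] + [p,q]. For instance
  ∂[2,3,6] = [3,6] − [2,6] + [2,3],
  ∂[2,4,7] = [4,7] − [2,7] + [2,4].
As a 18×9 matrix over Z this has rank 8, with invariant factors (1,1,1,1,1,1,1,1).

Boundary ∂_3: C_3 → C_2 sends each 3-simplex σ to the alternating sum Σ_i (−1)^i (σ with its i-th vertex removed). For instance
  ∂[2,3,4,7] = [3,4,7] − [2,4,7] + [2,3,7] − [2,3,4].
This gives a 9×1 integer matrix of rank 1; reducing to Smith normal form yields diagonal entries (1).

From H_k ≅ ker(∂_k) / im(∂_{k+1}) we obtain:

  H_0: rank C_0 − rank ∂_1 = 9 − 8 = 1, and the invariant factors of ∂_1 are all 1, so H_0 ≅ Z.
  H_1: rank ker ∂_1 − rank ∂_2 = (18 − 8) − 8 = 2, and the invariant factors of ∂_2 are all 1, so H_1 ≅ Z^2.
  H_2: rank ker ∂_2 − rank ∂_3 = (9 − 8) − 1 = 0, and the invariant factors of ∂_3 are all 1, so H_2 ≅ 0.
  H_3: rank ker ∂_3 − rank ∂_4 = (1 − 1) − 0 = 0, and there is no ∂_4, so H_3 ≅ 0.

As a check, the Euler characteristic is 9 − 18 + 9 − 1 = -1, which agrees with 1 − 2 + 0 − 0 = -1.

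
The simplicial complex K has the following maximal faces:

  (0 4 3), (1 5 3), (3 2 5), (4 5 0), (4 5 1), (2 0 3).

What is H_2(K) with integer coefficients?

H_2 ≅ 0.

Take the total order 0 < 1 < 2 < 3 < 4 < 5 on the vertex set. Then K (dimension 2) consists of the simplices:

  0-simplices (6): [0], [1], [2], [3], [4], [5]
  1-simplices (12): [0,2], [0,3], [0,4], [0,5], [1,3], [1,4], [1,5], [2,3], [2,5], [3,4], [3,5], [4,5]
  2-simplices (6): [0,2,3], [0,3,4], [0,4,5], [1,3,5], [1,4,5], [2,3,5]

Hence C_0 ≅ Z^6, C_1 ≅ Z^12, C_2 ≅ Z^6.

The boundary map ∂_1: C_1 → C_0 maps an edge to its endpoints' difference, ∂[p,q] = q − p. For instance
  ∂[1,4] = [4] − [1].
The resulting 6×12 matrix has rank 5, and its Smith normal form has invariant factors (1,1,1,1,1).

The boundary map ∂_2: C_2 → C_1 maps a triangle to the signed sum of its edges. For instance
  ∂[0,4,5] = [4,5] − [0,5] + [0,4],
  ∂[1,3,5] = [3,5] − [1,5] + [1,3].
The resulting 12×6 matrix has rank 6, and its Smith normal form has invariant factors (1,1,1,1,1,1).

Computing H_k = (kernel of ∂_k) / (image of ∂_{k+1}):

  H_2: rank ker ∂_2 − rank ∂_3 = (6 − 6) − 0 = 0, and there is no ∂_3, so H_2 = 0.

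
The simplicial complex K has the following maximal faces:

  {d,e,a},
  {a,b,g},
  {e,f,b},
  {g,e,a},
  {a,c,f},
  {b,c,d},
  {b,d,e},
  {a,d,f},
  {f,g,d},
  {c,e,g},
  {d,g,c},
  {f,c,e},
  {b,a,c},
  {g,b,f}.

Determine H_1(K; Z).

H_1 ≅ Z^2.

Take the total order a < b < c < d < e < f < g on the vertex set. Then K (dimension 2) consists of the simplices:

  0-simplices (7): a, b, c, d, e, f, g
  1-simplices (21): ab, ac, ad, ae, af, ag, bc, bd, be, bf, bg, cd, ce, cf, cg, de, df, dg, ef, eg, fg
  2-simplices (14): abc, abg, acf, ade, adf, aeg, bcd, bde, bef, bfg, cdg, cef, ceg, dfg

giving chain groups C_0 ≅ Z^7, C_1 ≅ Z^21, C_2 ≅ Z^14.

The boundary map ∂_1: C_1 → C_0 is given by ∂[p,q] = [q] − [p]. For instance
  ∂cg = g − c.
As a 7×21 matrix over Z this has rank 6, with invariant factors (1,1,1,1,1,1).

∂_2: C_2 → C_1 maps a triangle to the signed sum of its edges. For instance
  ∂cef = ef − cf + ce,
  ∂bde = de − be + bd.
The 21×14 boundary matrix has rank 13 and Smith normal form diag(1,1,1,1,1,1,1,1,1,1,1,1,1).

Computing H_k = (kernel of ∂_k) / (image of ∂_{k+1}):

  H_1: rank ker ∂_1 − rank ∂_2 = (21 − 6) − 13 = 2, and the invariant factors of ∂_2 are all 1, so H_1 ≅ Z^2.

(K is a triangulation of the torus T^2.)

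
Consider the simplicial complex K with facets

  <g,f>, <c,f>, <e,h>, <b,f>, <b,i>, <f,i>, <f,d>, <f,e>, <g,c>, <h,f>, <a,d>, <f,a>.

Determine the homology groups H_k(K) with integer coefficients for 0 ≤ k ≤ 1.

H_0 = Z,  H_1 = Z^4.

K has 9 vertices, 12 edges.
rank ∂_0 = 0, rank ∂_1 = 8 ⇒ b_0 = 9 − 0 − 8 = 1; all invariant factors of ∂_1 are 1 so no torsion. So H_0 ≅ Z.
rank ∂_1 = 8, rank ∂_2 = 0 ⇒ b_1 = 12 − 8 − 0 = 4. So H_1 ≅ Z^4.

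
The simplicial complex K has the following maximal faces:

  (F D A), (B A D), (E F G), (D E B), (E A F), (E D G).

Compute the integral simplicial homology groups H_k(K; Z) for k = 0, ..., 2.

H_0 ≅ Z,  H_1 ≅ Z,  H_2 = 0.

We work with the vertex ordering A < B < D < E < F < G. The simplices of K, each written with vertices in increasing order, are:

  0-simplices (6): A, B, D, E, F, G
  1-simplices (12): AB, AD, AE, AF, BD, BE, DE, DF, DG, EF, EG, FG
  2-simplices (6): ABD, ADF, AEF, BDE, DEG, EFG

Hence C_0 ≅ Z^6, C_1 ≅ Z^12, C_2 ≅ Z^6.

The boundary map ∂_1: C_1 → C_0 sends each edge [p,q] (with p < q) to q − p.
As a 6×12 matrix over Z this has rank 5, with invariant factors (1,1,1,1,1).

The boundary map ∂_2: C_2 → C_1 maps a triangle to the signed sum of its edges. For instance
  ∂BDE = DE − BE + BD,
  ∂ADF = DF − AF + AD.
The 12×6 boundary matrix has rank 6 and Smith normal form diag(1,1,1,1,1,1).

Computing H_k = (kernel of ∂_k) / (image of ∂_{k+1}):

  H_0: rank C_0 − rank ∂_1 = 6 − 5 = 1, and the invariant factors of ∂_1 are all 1, so H_0 ≅ Z.
  H_1: rank ker ∂_1 − rank ∂_2 = (12 − 5) − 6 = 1, and the invariant factors of ∂_2 are all 1, so H_1 ≅ Z.
  H_2: rank ker ∂_2 − rank ∂_3 = (6 − 6) − 0 = 0, and there is no ∂_3, so H_2 ≅ 0.

As a check, the Euler characteristic is 6 − 12 + 6 = 0, which agrees with 1 − 1 + 0 = 0.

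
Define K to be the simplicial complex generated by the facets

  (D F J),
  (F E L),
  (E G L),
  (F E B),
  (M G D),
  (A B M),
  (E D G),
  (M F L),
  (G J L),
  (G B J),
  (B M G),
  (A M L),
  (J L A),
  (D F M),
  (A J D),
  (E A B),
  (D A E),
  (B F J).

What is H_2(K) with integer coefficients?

Take the total order A < B < D < E < F < G < J < L < M on the vertex set. Then K (dimension 2) consists of the simplices:

  0-simplices (9): A, B, D, E, F, G, J, L, M
  1-simplices (27): AB, AD, AE, AJ, AL, AM, BE, BF, BG, BJ, BM, DE, DF, DG, DJ, DM, EF, EG, EL, FJ, FL, FM, GJ, GL, GM, JL, LM
  2-simplices (18): ABE, ABM, ADE, ADJ, AJL, ALM, BEF, BFJ, BGJ, BGM, DEG, DFJ, DFM, DGM, EFL, EGL, FLM, GJL

giving chain groups C_0 ≅ Z^9, C_1 ≅ Z^27, C_2 ≅ Z^18.

The boundary map ∂_1: C_1 → C_0 maps an edge to its endpoints' difference, ∂[p,q] = q − p.
The 9×27 boundary matrix has rank 8 and Smith normal form diag(1,1,1,1,1,1,1,1).

Boundary ∂_2: C_2 → C_1 acts by ∂[p,q,r] = [q,r] − [p,r] + [p,q]. For instance
  ∂AJL = JL − AL + AJ,
  ∂EGL = GL − EL + EG.
The resulting 27×18 matrix has rank 17, and its Smith normal form has invariant factors (1,1,1,1,1,1,1,1,1,1,1,1,1,1,1,1,1).

Now H_k = ker ∂_k / im ∂_{k+1}, so:

  H_2: rank ker ∂_2 − rank ∂_3 = (18 − 17) − 0 = 1, and there is no ∂_3, so H_2 = Z.

H_2 = Z.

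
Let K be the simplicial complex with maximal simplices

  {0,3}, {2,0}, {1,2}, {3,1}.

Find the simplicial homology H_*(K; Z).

Order the vertices as 0 < 1 < 2 < 3. Listing each simplex with vertices in this order, K has dimension 1 with simplices:

  0-simplices (4): [0], [1], [2], [3]
  1-simplices (4): [0,2], [0,3], [1,2], [1,3]

giving chain groups C_0 ≅ Z^4, C_1 ≅ Z^4.

The boundary map ∂_1: C_1 → C_0 is given by ∂[p,q] = [q] − [p]. For instance
  ∂[0,2] = [2] − [0].
As a 4×4 matrix over Z this has rank 3, with invariant factors (1,1,1).

Reading off H_k = ker ∂_k / im ∂_{k+1}:

  H_0: rank C_0 − rank ∂_1 = 4 − 3 = 1, and the invariant factors of ∂_1 are all 1, so H_0 ≅ Z.
  H_1: rank ker ∂_1 − rank ∂_2 = (4 − 3) − 0 = 1, and there is no ∂_2, so H_1 ≅ Z.

As a check, the Euler characteristic is 4 − 4 = 0, which agrees with 1 − 1 = 0.

H_0 ≅ Z,  H_1 ≅ Z.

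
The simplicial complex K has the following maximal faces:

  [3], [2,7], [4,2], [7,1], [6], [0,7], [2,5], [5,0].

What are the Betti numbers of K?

We work with the vertex ordering 0 < 1 < 2 < 3 < 4 < 5 < 6 < 7. The simplices of K, each written with vertices in increasing order, are:

  0-simplices (8): [0], [1], [2], [3], [4], [5], [6], [7]
  1-simplices (6): [0,5], [0,7], [1,7], [2,4], [2,5], [2,7]

so the chain groups are C_0 ≅ Z^8, C_1 ≅ Z^6.

The boundary map ∂_1: C_1 → C_0 maps an edge to its endpoints' difference, ∂[p,q] = q − p. For instance
  ∂[0,7] = [7] − [0].
The 8×6 boundary matrix has rank 5 and Smith normal form diag(1,1,1,1,1).

Computing H_k = (kernel of ∂_k) / (image of ∂_{k+1}):

  H_0: rank C_0 − rank ∂_1 = 8 − 5 = 3, and the invariant factors of ∂_1 are all 1, so H_0 = Z^3.
  H_1: rank ker ∂_1 − rank ∂_2 = (6 − 5) − 0 = 1, and there is no ∂_2, so H_1 = Z.

As a check, the Euler characteristic is 8 − 6 = 2, which agrees with 3 − 1 = 2.

Hence the Betti numbers are b_0 = 3, b_1 = 1.

b_0 = 3, b_1 = 1.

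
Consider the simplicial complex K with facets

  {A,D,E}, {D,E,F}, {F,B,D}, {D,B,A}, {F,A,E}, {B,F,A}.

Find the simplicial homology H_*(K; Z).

H_0 ≅ Z,  H_1 = 0,  H_2 ≅ Z.

K has 5 vertices, 9 edges, 6 triangles.
rank ∂_0 = 0, rank ∂_1 = 4 ⇒ b_0 = 5 − 0 − 4 = 1; all invariant factors of ∂_1 are 1 so no torsion. So H_0 ≅ Z.
rank ∂_1 = 4, rank ∂_2 = 5 ⇒ b_1 = 9 − 4 − 5 = 0; all invariant factors of ∂_2 are 1 so no torsion. So H_1 ≅ 0.
rank ∂_2 = 5, rank ∂_3 = 0 ⇒ b_2 = 6 − 5 − 0 = 1. So H_2 ≅ Z.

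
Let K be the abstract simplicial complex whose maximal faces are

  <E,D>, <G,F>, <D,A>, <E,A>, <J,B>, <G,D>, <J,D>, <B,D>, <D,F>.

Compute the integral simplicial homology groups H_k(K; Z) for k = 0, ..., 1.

H_0 = Z,  H_1 = Z^3.

Take the total order A < B < D < E < F < G < J on the vertex set. Then K (dimension 1) consists of the simplices:

  0-simplices (7): A, B, D, E, F, G, J
  1-simplices (9): AD, AE, BD, BJ, DE, DF, DG, DJ, FG

so the chain groups are C_0 ≅ Z^7, C_1 ≅ Z^9.

∂_1: C_1 → C_0 is given by ∂[p,q] = [q] − [p]. For instance
  ∂BD = D − B.
The 7×9 boundary matrix has rank 6 and Smith normal form diag(1,1,1,1,1,1).

Reading off H_k = ker ∂_k / im ∂_{k+1}:

  H_0: rank C_0 − rank ∂_1 = 7 − 6 = 1, and the invariant factors of ∂_1 are all 1, so H_0 ≅ Z.
  H_1: rank ker ∂_1 − rank ∂_2 = (9 − 6) − 0 = 3, and there is no ∂_2, so H_1 ≅ Z^3.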